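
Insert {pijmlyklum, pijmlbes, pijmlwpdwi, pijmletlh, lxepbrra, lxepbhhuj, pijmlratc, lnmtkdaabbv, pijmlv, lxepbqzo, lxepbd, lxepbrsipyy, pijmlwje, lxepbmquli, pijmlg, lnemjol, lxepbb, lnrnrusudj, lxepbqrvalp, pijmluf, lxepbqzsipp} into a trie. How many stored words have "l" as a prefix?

Walk to "l"; the words in its subtree are exactly those with that prefix.
Matches: "lnemjol", "lnmtkdaabbv", "lnrnrusudj", "lxepbb", "lxepbd", "lxepbhhuj", "lxepbmquli", "lxepbqrvalp", "lxepbqzo", "lxepbqzsipp", "lxepbrra", "lxepbrsipyy"
Count: 12

12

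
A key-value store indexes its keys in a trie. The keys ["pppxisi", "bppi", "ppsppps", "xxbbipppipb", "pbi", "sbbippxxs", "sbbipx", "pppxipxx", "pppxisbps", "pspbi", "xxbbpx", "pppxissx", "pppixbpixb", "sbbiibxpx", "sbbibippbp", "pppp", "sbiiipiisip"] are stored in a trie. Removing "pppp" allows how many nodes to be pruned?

After clearing the end-marker at "pppp", prune upward until reaching a node still needed by another word.
The suffix "p" (1 node) is used only by "pppp"; the node for "ppp" still has the child "x", so pruning stops there.
Nodes removed: 1

1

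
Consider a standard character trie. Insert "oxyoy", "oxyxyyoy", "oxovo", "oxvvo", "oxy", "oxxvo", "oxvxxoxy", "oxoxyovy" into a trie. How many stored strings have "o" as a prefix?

8

Walk to "o"; the words in its subtree are exactly those with that prefix.
Matches: "oxovo", "oxoxyovy", "oxvvo", "oxvxxoxy", "oxxvo", "oxy", "oxyoy", "oxyxyyoy"
Count: 8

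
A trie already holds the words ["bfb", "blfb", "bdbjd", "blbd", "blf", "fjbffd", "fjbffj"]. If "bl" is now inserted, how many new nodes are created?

Every character of "bl" already lies on an existing path (it is a prefix of some stored word).
No new nodes are needed: 0.

0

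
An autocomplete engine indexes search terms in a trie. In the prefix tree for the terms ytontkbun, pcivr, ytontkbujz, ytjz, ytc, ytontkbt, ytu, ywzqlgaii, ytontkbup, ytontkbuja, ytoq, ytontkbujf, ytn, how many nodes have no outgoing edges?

A leaf is a node with no children — equivalently, the end of a word that is not a proper prefix of any other stored word.
Those words: "pcivr", "ytc", "ytjz", "ytn", "ytontkbt", "ytontkbuja", "ytontkbujf", "ytontkbujz", "ytontkbun", "ytontkbup", "ytoq", "ytu", "ywzqlgaii"
Leaf count: 13

13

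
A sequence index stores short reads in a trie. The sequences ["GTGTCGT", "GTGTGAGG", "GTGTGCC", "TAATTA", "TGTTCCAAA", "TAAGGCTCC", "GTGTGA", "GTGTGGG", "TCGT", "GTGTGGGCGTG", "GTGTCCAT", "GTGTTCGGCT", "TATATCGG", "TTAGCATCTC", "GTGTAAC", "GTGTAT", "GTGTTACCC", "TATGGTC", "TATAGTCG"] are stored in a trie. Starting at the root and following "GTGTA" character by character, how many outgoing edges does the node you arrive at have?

Walk "GTGTA" from the root, arriving at one node.
Characters that immediately follow "GTGTA" among the stored strings: {A, T}.
That node has 2 child edges.

2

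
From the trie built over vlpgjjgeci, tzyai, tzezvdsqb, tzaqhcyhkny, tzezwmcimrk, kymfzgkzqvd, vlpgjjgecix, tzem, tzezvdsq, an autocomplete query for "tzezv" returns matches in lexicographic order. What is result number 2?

tzezvdsqb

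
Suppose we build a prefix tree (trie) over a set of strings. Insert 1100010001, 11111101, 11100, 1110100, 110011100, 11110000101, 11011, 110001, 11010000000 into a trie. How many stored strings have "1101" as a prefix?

Filter for entries beginning with "1101":
Words under "1101": 11010000000, 11011
Count: 2

2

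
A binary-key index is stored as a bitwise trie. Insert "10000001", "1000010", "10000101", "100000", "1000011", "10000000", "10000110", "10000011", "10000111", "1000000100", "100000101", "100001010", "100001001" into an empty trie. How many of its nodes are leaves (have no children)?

A leaf is a node with no children — equivalently, the end of a word that is not a proper prefix of any other stored word.
Those words: "10000000", "1000000100", "100000101", "10000011", "100001001", "100001010", "10000110", "10000111"
Leaf count: 8

8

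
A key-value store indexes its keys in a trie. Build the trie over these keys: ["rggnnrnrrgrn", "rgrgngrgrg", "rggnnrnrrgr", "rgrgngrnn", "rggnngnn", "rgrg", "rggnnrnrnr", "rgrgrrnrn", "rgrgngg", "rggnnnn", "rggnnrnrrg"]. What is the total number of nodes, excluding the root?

Count nodes per top-level branch (shared prefixes stored once):
  'r'-branch (rggnngnn, rggnnnn, rggnnrnrnr, rggnnrnrrg, rggnnrnrrgr, rggnnrnrrgrn, rgrg, rgrgngg, rgrgngrgrg, rgrgngrnn, rgrgrrnrn): 35 nodes
Sum: 35

35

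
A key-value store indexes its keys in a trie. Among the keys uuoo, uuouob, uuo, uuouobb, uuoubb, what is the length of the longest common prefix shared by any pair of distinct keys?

Look for the deepest trie node that still has at least two words in its subtree.
e.g. "uuouob" and "uuouobb" share the prefix "uuouob" of length 6; no pair shares a longer one.
Longest shared-prefix length: 6

6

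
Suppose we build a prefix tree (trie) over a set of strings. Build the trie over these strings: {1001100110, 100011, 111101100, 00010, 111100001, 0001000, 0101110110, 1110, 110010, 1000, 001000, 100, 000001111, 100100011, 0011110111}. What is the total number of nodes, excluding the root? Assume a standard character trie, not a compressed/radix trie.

Count nodes per top-level branch (shared prefixes stored once):
  '0'-branch (000001111, 00010, 0001000, 001000, 0011110111, 0101110110): 33 nodes
  '1'-branch (100, 1000, 100011, 100100011, 1001100110, 110010, 1110, 111100001, 111101100): 35 nodes
Sum: 68

68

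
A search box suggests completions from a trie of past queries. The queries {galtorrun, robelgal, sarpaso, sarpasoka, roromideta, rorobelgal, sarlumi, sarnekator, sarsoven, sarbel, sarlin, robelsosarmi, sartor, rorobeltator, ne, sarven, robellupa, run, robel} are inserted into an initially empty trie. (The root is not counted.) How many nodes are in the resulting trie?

87

Insert word by word; a character creates a node only if that edge doesn't already exist:
  "galtorrun" → 9 new (g, a, l, t, o, r, r, u, n)
  "robelgal" → 8 new (r, o, b, e, l, g, a, l)
  "sarpaso" → 7 new (s, a, r, p, a, s, o)
  "sarpasoka" → prefix "sarpaso" already present; 2 new (k, a)
  "roromideta" → prefix "ro" already present; 8 new (r, o, m, i, d, e, t, a)
  "rorobelgal" → prefix "roro" already present; 6 new (b, e, l, g, a, l)
  "sarlumi" → prefix "sar" already present; 4 new (l, u, m, i)
  "sarnekator" → prefix "sar" already present; 7 new (n, e, k, a, t, o, r)
  "sarsoven" → prefix "sar" already present; 5 new (s, o, v, e, n)
  "sarbel" → prefix "sar" already present; 3 new (b, e, l)
  "sarlin" → prefix "sarl" already present; 2 new (i, n)
  "robelsosarmi" → prefix "robel" already present; 7 new (s, o, s, a, r, m, i)
  "sartor" → prefix "sar" already present; 3 new (t, o, r)
  "rorobeltator" → prefix "rorobel" already present; 5 new (t, a, t, o, r)
  "ne" → 2 new (n, e)
  "sarven" → prefix "sar" already present; 3 new (v, e, n)
  "robellupa" → prefix "robel" already present; 4 new (l, u, p, a)
  "run" → prefix "r" already present; 2 new (u, n)
  "robel" → prefix "robel" already present; 0 new (none)
Total nodes = 9 + 8 + 7 + 2 + 8 + 6 + 4 + 7 + 5 + 3 + 2 + 7 + 3 + 5 + 2 + 3 + 4 + 2 + 0 = 87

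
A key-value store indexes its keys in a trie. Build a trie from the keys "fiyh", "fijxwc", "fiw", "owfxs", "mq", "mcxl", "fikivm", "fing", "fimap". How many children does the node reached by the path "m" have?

2

The children of the "m" node are the distinct next characters among strings starting with "m".
Distinct next characters after "m": c, q.
That node has 2 child edges.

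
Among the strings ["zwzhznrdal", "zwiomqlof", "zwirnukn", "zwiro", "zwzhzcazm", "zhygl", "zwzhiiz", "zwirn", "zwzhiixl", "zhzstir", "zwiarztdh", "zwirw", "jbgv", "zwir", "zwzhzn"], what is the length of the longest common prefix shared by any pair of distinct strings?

The deepest shared node is where two words last agree before diverging.
"zwzhiixl" and "zwzhiiz" agree on "zwzhii" (6 characters) before diverging; nothing deeper is shared.
Longest shared-prefix length: 6

6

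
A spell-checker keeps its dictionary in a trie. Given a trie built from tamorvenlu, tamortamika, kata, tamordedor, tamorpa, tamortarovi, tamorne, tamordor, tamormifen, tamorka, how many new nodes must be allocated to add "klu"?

2

The longest prefix of "klu" already in the trie is "k" (length 1).
Each of the 2 remaining characters creates one node.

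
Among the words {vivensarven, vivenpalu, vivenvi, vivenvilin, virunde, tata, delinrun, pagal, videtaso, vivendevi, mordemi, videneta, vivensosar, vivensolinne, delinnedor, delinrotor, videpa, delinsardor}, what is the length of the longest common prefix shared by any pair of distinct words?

7

The deepest shared node is where two words last agree before diverging.
e.g. "vivensolinne" and "vivensosar" share the prefix "vivenso" of length 7; no pair shares a longer one.
Longest shared-prefix length: 7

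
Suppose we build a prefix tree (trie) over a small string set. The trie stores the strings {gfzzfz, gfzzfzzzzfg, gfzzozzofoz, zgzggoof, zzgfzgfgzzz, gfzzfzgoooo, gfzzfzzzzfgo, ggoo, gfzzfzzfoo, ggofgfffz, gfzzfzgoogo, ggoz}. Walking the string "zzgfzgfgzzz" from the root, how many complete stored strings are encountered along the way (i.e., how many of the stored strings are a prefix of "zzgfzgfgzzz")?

Walk "zzgfzgfgzzz" from the root; an end-of-word marker is hit whenever a stored word is a prefix of "zzgfzgfgzzz".
Prefixes of the query that are stored words: "zzgfzgfgzzz"
Count: 1

1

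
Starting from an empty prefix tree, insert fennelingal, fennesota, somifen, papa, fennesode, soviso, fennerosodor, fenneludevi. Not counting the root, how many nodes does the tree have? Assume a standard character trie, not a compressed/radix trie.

44

Trace insertions, counting only characters that open a new branch:
  "fennelingal" → 11 new (f, e, n, n, e, l, i, n, g, a, l)
  "fennesota" → prefix "fenne" already present; 4 new (s, o, t, a)
  "somifen" → 7 new (s, o, m, i, f, e, n)
  "papa" → 4 new (p, a, p, a)
  "fennesode" → prefix "fenneso" already present; 2 new (d, e)
  "soviso" → prefix "so" already present; 4 new (v, i, s, o)
  "fennerosodor" → prefix "fenne" already present; 7 new (r, o, s, o, d, o, r)
  "fenneludevi" → prefix "fennel" already present; 5 new (u, d, e, v, i)
Total nodes = 11 + 4 + 7 + 4 + 2 + 4 + 7 + 5 = 44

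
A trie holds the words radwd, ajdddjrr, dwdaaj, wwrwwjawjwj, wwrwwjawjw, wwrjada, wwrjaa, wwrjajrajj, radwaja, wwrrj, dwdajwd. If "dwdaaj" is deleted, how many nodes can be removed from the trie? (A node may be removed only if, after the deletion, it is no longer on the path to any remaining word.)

A node on "dwdaaj"'s path can go only if nothing else ends at it or branches off below it.
The suffix "aj" (2 nodes) is used only by "dwdaaj"; the node for "dwda" still has the child "j", so pruning stops there.
Nodes removed: 2

2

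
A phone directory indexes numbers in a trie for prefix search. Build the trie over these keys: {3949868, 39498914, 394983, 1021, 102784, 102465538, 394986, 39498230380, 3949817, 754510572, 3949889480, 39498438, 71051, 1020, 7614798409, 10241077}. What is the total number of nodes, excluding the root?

Count nodes per top-level branch (shared prefixes stored once):
  '1'-branch (1020, 1021, 10241077, 102465538, 102784): 18 nodes
  '3'-branch (3949817, 39498230380, 394983, 39498438, 394986, 3949868, 3949889480, 39498914): 27 nodes
  '7'-branch (71051, 754510572, 7614798409): 22 nodes
Sum: 67

67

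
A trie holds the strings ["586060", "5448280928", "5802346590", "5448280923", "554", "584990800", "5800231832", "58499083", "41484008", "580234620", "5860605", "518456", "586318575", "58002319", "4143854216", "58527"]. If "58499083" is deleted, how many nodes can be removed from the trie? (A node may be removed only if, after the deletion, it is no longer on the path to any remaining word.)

1

A node on "58499083"'s path can go only if nothing else ends at it or branches off below it.
The suffix "3" (1 node) is used only by "58499083"; the node for "5849908" still has the child "0", so pruning stops there.
Nodes removed: 1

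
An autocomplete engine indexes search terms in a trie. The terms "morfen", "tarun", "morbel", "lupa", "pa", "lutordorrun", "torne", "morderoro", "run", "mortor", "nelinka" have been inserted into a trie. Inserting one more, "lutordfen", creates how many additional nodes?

3

Walking "lutordfen" from the root, the first 6 characters ("lutord") follow existing edges; "f" is the first miss.
Each of the 3 remaining characters creates one node.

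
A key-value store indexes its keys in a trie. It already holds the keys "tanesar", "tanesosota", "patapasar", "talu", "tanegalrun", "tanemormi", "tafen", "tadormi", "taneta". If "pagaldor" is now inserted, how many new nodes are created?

Walking "pagaldor" from the root, the first 2 characters ("pa") follow existing edges; "g" is the first miss.
Each of the 6 remaining characters creates one node.

6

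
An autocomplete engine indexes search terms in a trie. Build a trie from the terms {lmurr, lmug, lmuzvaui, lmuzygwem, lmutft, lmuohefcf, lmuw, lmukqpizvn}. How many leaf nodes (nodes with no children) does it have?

A leaf is a node with no children — equivalently, the end of a word that is not a proper prefix of any other stored word.
Those words: "lmug", "lmukqpizvn", "lmuohefcf", "lmurr", "lmutft", "lmuw", "lmuzvaui", "lmuzygwem"
Leaf count: 8

8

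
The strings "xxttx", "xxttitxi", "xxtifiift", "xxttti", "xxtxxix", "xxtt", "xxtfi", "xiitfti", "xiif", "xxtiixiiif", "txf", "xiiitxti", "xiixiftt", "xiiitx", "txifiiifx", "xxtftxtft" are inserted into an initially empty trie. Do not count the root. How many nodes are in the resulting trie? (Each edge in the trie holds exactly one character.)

61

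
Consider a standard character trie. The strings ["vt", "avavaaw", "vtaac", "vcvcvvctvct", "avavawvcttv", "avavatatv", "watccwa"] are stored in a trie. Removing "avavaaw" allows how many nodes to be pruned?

A node on "avavaaw"'s path can go only if nothing else ends at it or branches off below it.
The suffix "aw" (2 nodes) is used only by "avavaaw"; the node for "avava" still has the child "w", so pruning stops there.
Nodes removed: 2

2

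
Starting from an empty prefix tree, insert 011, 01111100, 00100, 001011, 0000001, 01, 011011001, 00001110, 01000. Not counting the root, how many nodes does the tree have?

32

For each word, the new-node count is its length minus the longest prefix already in the trie:
  "011" → 3 new (0, 1, 1)
  "01111100" → prefix "011" already present; 5 new (1, 1, 1, 0, 0)
  "00100" → prefix "0" already present; 4 new (0, 1, 0, 0)
  "001011" → prefix "0010" already present; 2 new (1, 1)
  "0000001" → prefix "00" already present; 5 new (0, 0, 0, 0, 1)
  "01" → prefix "01" already present; 0 new (none)
  "011011001" → prefix "011" already present; 6 new (0, 1, 1, 0, 0, 1)
  "00001110" → prefix "0000" already present; 4 new (1, 1, 1, 0)
  "01000" → prefix "01" already present; 3 new (0, 0, 0)
Total nodes = 3 + 5 + 4 + 2 + 5 + 0 + 6 + 4 + 3 = 32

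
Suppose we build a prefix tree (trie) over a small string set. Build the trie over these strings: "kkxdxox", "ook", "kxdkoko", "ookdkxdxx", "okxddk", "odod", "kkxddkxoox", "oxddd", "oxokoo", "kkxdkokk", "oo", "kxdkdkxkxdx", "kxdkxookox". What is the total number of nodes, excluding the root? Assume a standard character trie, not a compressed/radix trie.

61

For each word, the new-node count is its length minus the longest prefix already in the trie:
  "kkxdxox" → 7 new (k, k, x, d, x, o, x)
  "ook" → 3 new (o, o, k)
  "kxdkoko" → prefix "k" already present; 6 new (x, d, k, o, k, o)
  "ookdkxdxx" → prefix "ook" already present; 6 new (d, k, x, d, x, x)
  "okxddk" → prefix "o" already present; 5 new (k, x, d, d, k)
  "odod" → prefix "o" already present; 3 new (d, o, d)
  "kkxddkxoox" → prefix "kkxd" already present; 6 new (d, k, x, o, o, x)
  "oxddd" → prefix "o" already present; 4 new (x, d, d, d)
  "oxokoo" → prefix "ox" already present; 4 new (o, k, o, o)
  "kkxdkokk" → prefix "kkxd" already present; 4 new (k, o, k, k)
  "oo" → prefix "oo" already present; 0 new (none)
  "kxdkdkxkxdx" → prefix "kxdk" already present; 7 new (d, k, x, k, x, d, x)
  "kxdkxookox" → prefix "kxdk" already present; 6 new (x, o, o, k, o, x)
Total nodes = 7 + 3 + 6 + 6 + 5 + 3 + 6 + 4 + 4 + 4 + 0 + 7 + 6 = 61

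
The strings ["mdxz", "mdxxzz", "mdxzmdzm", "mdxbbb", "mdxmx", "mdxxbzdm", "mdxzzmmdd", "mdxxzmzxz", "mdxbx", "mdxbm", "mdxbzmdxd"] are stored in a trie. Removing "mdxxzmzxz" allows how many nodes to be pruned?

4

A node on "mdxxzmzxz"'s path can go only if nothing else ends at it or branches off below it.
The suffix "mzxz" (4 nodes) is used only by "mdxxzmzxz"; the node for "mdxxz" still has the child "z", so pruning stops there.
Nodes removed: 4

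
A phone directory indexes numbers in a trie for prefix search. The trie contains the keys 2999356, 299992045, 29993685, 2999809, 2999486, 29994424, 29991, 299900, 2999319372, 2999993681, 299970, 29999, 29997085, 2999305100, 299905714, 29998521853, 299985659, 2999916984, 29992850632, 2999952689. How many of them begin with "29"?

20

Traverse to the node for "29", then collect every word in that subtree.
Words under "29": 299900, 299905714, 29991, 29992850632, 2999305100, 2999319372, 2999356, 29993685, 29994424, 2999486, 299970, 29997085, 2999809, 29998521853, 299985659, 29999, 2999916984, 299992045, 2999952689, 2999993681
Count: 20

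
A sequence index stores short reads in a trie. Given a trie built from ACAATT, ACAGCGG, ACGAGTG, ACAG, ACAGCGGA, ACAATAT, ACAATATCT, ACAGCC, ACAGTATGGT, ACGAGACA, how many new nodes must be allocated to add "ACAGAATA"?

4

"ACAG" is already a path in the trie; the remaining "AATA" must be added.
So 8 − 4 = 4 new nodes.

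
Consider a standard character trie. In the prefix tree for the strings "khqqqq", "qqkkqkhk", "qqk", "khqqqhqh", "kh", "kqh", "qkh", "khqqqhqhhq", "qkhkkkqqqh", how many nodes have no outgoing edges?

5

A leaf is a node with no children — equivalently, the end of a word that is not a proper prefix of any other stored word.
Those words: "khqqqhqhhq", "khqqqq", "kqh", "qkhkkkqqqh", "qqkkqkhk"
Leaf count: 5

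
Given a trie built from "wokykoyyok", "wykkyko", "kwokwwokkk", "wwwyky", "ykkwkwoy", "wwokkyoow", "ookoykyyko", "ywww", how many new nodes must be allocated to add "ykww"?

"yk" is already a path in the trie; the remaining "ww" must be added.
New nodes needed: |"ykww"| − 2 = 4 − 2 = 2.

2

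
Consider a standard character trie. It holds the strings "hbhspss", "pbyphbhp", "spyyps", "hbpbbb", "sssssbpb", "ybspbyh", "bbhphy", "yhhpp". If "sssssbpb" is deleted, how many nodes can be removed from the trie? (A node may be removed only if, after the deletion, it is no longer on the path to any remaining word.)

After clearing the end-marker at "sssssbpb", prune upward until reaching a node still needed by another word.
The suffix "ssssbpb" (7 nodes) is used only by "sssssbpb"; the node for "s" still has the child "p", so pruning stops there.
Nodes removed: 7

7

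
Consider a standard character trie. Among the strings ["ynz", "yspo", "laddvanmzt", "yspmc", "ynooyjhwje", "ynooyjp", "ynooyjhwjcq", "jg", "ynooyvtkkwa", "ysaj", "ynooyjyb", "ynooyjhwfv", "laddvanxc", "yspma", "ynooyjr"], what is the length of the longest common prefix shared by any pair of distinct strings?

The deepest shared node is where two words last agree before diverging.
"ynooyjhwjcq" and "ynooyjhwje" agree on "ynooyjhwj" (9 characters) before diverging; nothing deeper is shared.
Longest shared-prefix length: 9

9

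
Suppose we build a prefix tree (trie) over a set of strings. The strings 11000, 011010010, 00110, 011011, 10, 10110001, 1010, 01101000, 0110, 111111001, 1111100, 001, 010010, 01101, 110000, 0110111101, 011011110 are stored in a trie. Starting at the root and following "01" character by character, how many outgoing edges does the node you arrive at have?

The children of the "01" node are the distinct next characters among strings starting with "01".
Characters that immediately follow "01" among the stored strings: {0, 1}.
That node has 2 child edges.

2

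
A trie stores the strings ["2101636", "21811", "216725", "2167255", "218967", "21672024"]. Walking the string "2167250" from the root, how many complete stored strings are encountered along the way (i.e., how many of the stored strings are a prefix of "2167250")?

1

Traverse "2167250" character by character; count nodes along the way that are marked as word ends.
Prefixes of the query that are stored words: "216725"
Count: 1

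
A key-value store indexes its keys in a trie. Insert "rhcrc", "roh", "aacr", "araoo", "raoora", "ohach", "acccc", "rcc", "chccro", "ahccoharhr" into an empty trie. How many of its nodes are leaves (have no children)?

A leaf is a node with no children — equivalently, the end of a word that is not a proper prefix of any other stored word.
Those words: "aacr", "acccc", "ahccoharhr", "araoo", "chccro", "ohach", "raoora", "rcc", "rhcrc", "roh"
Leaf count: 10

10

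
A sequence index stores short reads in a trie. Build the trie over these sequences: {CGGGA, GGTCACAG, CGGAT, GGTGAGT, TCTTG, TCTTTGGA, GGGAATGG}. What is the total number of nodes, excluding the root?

Count nodes per top-level branch (shared prefixes stored once):
  'C'-branch (CGGAT, CGGGA): 7 nodes
  'G'-branch (GGGAATGG, GGTCACAG, GGTGAGT): 18 nodes
  'T'-branch (TCTTG, TCTTTGGA): 9 nodes
Sum: 34

34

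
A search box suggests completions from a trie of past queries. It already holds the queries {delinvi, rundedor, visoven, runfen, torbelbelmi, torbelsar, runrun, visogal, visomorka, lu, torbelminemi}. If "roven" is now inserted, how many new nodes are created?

"r" is already a path in the trie; the remaining "oven" must be added.
Each of the 4 remaining characters creates one node.

4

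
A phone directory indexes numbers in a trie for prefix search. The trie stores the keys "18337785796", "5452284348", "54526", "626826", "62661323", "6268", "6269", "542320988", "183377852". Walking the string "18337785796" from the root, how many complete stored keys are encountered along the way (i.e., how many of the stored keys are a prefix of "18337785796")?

1

Check each prefix of "18337785796" against the stored set — each match is an end-marker on the path.
Prefixes of the query that are stored words: "18337785796"
Count: 1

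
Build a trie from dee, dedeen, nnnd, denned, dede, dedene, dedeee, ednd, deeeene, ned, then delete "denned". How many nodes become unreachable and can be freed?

4

Walk "denned" from the leaf back toward the root, removing each node that no remaining word uses.
The suffix "nned" (4 nodes) is used only by "denned"; the node for "de" still has the child "e", so pruning stops there.
Nodes removed: 4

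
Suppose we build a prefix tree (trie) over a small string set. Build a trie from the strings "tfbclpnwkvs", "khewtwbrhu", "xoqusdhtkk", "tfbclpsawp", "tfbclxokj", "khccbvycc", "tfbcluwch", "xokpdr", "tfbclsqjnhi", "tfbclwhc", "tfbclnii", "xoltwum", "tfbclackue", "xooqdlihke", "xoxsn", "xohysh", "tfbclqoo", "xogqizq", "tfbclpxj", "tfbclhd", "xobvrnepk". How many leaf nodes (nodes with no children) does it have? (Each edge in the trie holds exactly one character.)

21

A leaf is a node with no children — equivalently, the end of a word that is not a proper prefix of any other stored word.
Those words: "khccbvycc", "khewtwbrhu", "tfbclackue", "tfbclhd", "tfbclnii", "tfbclpnwkvs", "tfbclpsawp", "tfbclpxj", "tfbclqoo", "tfbclsqjnhi", "tfbcluwch", "tfbclwhc", "tfbclxokj", "xobvrnepk", "xogqizq", "xohysh", "xokpdr", "xoltwum", "xooqdlihke", "xoqusdhtkk", "xoxsn"
Leaf count: 21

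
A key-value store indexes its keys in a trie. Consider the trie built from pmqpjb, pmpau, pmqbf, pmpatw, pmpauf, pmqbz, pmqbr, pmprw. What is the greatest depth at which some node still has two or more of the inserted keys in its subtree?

5

The deepest shared node is where two words last agree before diverging.
"pmpau" and "pmpauf" agree on "pmpau" (5 characters) before diverging; nothing deeper is shared.
Longest shared-prefix length: 5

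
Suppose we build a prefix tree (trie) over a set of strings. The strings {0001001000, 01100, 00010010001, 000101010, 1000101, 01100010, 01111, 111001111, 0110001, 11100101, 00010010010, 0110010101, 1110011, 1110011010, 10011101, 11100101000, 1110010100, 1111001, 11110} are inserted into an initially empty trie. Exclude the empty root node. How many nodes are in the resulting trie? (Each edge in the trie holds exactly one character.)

63

Insert word by word; a character creates a node only if that edge doesn't already exist:
  "0001001000" → 10 new (0, 0, 0, 1, 0, 0, 1, 0, 0, 0)
  "01100" → prefix "0" already present; 4 new (1, 1, 0, 0)
  "00010010001" → prefix "0001001000" already present; 1 new (1)
  "000101010" → prefix "00010" already present; 4 new (1, 0, 1, 0)
  "1000101" → 7 new (1, 0, 0, 0, 1, 0, 1)
  "01100010" → prefix "01100" already present; 3 new (0, 1, 0)
  "01111" → prefix "011" already present; 2 new (1, 1)
  "111001111" → prefix "1" already present; 8 new (1, 1, 0, 0, 1, 1, 1, 1)
  "0110001" → prefix "0110001" already present; 0 new (none)
  "11100101" → prefix "111001" already present; 2 new (0, 1)
  "00010010010" → prefix "000100100" already present; 2 new (1, 0)
  "0110010101" → prefix "01100" already present; 5 new (1, 0, 1, 0, 1)
  "1110011" → prefix "1110011" already present; 0 new (none)
  "1110011010" → prefix "1110011" already present; 3 new (0, 1, 0)
  "10011101" → prefix "100" already present; 5 new (1, 1, 1, 0, 1)
  "11100101000" → prefix "11100101" already present; 3 new (0, 0, 0)
  "1110010100" → prefix "1110010100" already present; 0 new (none)
  "1111001" → prefix "111" already present; 4 new (1, 0, 0, 1)
  "11110" → prefix "11110" already present; 0 new (none)
Total nodes = 10 + 4 + 1 + 4 + 7 + 3 + 2 + 8 + 0 + 2 + 2 + 5 + 0 + 3 + 5 + 3 + 0 + 4 + 0 = 63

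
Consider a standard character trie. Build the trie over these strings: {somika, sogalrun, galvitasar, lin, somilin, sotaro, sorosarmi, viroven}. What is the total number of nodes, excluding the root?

46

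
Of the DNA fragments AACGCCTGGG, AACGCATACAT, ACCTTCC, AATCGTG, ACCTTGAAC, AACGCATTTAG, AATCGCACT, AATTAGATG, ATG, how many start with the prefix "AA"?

6

Filter for entries beginning with "AA":
Words under "AA": AACGCATACAT, AACGCATTTAG, AACGCCTGGG, AATCGCACT, AATCGTG, AATTAGATG
Count: 6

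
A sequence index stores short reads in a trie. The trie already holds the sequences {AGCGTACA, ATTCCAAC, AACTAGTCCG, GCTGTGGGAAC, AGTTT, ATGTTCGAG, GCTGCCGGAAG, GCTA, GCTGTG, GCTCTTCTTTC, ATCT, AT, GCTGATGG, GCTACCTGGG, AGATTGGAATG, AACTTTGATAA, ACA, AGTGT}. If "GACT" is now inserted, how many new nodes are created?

3

The longest prefix of "GACT" already in the trie is "G" (length 1).
Each of the 3 remaining characters creates one node.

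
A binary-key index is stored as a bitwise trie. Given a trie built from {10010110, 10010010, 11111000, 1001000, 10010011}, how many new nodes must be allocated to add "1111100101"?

3

Walking "1111100101" from the root, the first 7 characters ("1111100") follow existing edges; "1" is the first miss.
New nodes needed: |"1111100101"| − 7 = 10 − 7 = 3.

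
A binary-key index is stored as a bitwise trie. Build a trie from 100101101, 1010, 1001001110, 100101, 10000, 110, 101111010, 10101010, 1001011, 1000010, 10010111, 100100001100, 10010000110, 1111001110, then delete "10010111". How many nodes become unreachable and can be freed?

1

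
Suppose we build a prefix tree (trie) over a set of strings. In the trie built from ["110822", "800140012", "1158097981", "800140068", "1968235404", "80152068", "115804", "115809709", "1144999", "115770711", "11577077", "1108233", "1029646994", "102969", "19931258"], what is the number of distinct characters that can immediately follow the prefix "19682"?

1

Follow the path "19682" to its node, then look at its outgoing edges.
Distinct next characters after "19682": 3.
That node has 1 child edge.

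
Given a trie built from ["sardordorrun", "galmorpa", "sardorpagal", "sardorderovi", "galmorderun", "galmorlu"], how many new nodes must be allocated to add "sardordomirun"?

5

The longest prefix of "sardordomirun" already in the trie is "sardordo" (length 8).
New nodes needed: |"sardordomirun"| − 8 = 13 − 8 = 5.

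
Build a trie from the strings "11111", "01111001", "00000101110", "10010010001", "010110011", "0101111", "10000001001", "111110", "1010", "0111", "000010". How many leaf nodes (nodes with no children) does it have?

A leaf is a node with no children — equivalently, the end of a word that is not a proper prefix of any other stored word.
Those words: "00000101110", "000010", "010110011", "0101111", "01111001", "10000001001", "10010010001", "1010", "111110"
Leaf count: 9

9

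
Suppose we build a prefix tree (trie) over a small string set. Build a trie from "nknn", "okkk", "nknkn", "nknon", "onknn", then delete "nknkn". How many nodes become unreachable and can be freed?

2

Walk "nknkn" from the leaf back toward the root, removing each node that no remaining word uses.
The suffix "kn" (2 nodes) is used only by "nknkn"; the node for "nkn" still has the child "n", so pruning stops there.
Nodes removed: 2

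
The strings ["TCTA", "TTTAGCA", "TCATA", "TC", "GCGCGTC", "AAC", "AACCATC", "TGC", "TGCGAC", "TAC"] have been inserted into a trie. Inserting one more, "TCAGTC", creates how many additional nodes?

3

"TCA" is already a path in the trie; the remaining "GTC" must be added.
Each of the 3 remaining characters creates one node.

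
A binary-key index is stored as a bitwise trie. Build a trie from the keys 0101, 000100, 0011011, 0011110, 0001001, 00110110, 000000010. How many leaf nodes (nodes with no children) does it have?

5

A leaf is a node with no children — equivalently, the end of a word that is not a proper prefix of any other stored word.
Those words: "000000010", "0001001", "00110110", "0011110", "0101"
Leaf count: 5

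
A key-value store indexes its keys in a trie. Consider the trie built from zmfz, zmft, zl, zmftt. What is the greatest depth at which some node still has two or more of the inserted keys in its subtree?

4

The deepest shared node is where two words last agree before diverging.
e.g. "zmft" and "zmftt" share the prefix "zmft" of length 4; no pair shares a longer one.
Longest shared-prefix length: 4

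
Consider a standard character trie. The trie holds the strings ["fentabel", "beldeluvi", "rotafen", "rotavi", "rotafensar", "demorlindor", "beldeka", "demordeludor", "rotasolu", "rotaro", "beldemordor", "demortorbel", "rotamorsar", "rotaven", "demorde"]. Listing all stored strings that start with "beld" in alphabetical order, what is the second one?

Filter for "beld…" and sort: "beldeka", "beldeluvi", "beldemordor"
The 2nd is beldeluvi.

beldeluvi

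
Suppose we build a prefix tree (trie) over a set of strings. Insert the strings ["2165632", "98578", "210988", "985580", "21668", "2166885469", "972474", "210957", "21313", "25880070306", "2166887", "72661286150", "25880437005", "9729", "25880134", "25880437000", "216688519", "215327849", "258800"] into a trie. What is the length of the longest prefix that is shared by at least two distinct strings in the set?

10

The deepest shared node is where two words last agree before diverging.
e.g. "25880437000" and "25880437005" share the prefix "2588043700" of length 10; no pair shares a longer one.
Longest shared-prefix length: 10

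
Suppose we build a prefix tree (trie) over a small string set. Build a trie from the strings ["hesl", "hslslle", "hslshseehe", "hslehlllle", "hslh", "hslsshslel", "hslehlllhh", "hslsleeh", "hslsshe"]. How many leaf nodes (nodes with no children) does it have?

9

Leaves are exactly the stored words that no other stored word extends.
Those words: "hesl", "hslehlllhh", "hslehlllle", "hslh", "hslshseehe", "hslsleeh", "hslslle", "hslsshe", "hslsshslel"
Leaf count: 9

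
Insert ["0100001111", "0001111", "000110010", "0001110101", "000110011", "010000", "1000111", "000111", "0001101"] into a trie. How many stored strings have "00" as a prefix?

6

Walk to "00"; the words in its subtree are exactly those with that prefix.
Words under "00": 000110010, 000110011, 0001101, 000111, 0001110101, 0001111
Count: 6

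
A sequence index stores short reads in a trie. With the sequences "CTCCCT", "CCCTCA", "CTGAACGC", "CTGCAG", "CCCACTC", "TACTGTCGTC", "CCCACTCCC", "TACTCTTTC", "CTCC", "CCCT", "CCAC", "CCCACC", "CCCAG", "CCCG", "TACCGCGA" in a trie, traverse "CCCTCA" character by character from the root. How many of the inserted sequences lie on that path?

2

Traverse "CCCTCA" character by character; count nodes along the way that are marked as word ends.
Prefixes of the query that are stored words: "CCCT", "CCCTCA"
Count: 2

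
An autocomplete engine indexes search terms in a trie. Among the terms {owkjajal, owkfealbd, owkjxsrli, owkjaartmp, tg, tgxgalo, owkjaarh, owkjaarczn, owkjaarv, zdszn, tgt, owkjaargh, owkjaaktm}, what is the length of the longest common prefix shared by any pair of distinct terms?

7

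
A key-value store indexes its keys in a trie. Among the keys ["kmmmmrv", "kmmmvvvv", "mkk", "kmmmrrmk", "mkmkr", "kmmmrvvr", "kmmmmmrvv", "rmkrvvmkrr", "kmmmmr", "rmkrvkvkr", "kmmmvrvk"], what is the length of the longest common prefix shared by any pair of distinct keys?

Look for the deepest trie node that still has at least two words in its subtree.
e.g. "kmmmmr" and "kmmmmrv" share the prefix "kmmmmr" of length 6; no pair shares a longer one.
Longest shared-prefix length: 6

6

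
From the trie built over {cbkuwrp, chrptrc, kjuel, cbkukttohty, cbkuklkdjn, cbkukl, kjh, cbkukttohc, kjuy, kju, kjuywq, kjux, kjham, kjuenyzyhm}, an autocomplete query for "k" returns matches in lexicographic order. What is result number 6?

kjux

Filter for "k…" and sort: "kjh", "kjham", "kju", "kjuel", "kjuenyzyhm", "kjux", "kjuy", "kjuywq"
Position 6: kjux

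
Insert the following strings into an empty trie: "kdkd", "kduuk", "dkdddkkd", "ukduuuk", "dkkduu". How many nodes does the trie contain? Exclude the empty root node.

Insert word by word; a character creates a node only if that edge doesn't already exist:
  "kdkd" → 4 new (k, d, k, d)
  "kduuk" → prefix "kd" already present; 3 new (u, u, k)
  "dkdddkkd" → 8 new (d, k, d, d, d, k, k, d)
  "ukduuuk" → 7 new (u, k, d, u, u, u, k)
  "dkkduu" → prefix "dk" already present; 4 new (k, d, u, u)
Total nodes = 4 + 3 + 8 + 7 + 4 = 26

26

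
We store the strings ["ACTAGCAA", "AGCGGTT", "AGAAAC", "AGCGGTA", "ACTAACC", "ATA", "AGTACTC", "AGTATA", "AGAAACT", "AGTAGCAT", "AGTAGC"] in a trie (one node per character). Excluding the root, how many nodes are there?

36

Trie structure (* marks end of a word):
(root)
└─ A
   ├─ C
   │  └─ T
   │     └─ A
   │        ├─ A
   │        │  └─ C
   │        │     └─ C *
   │        └─ G
   │           └─ C
   │              └─ A
   │                 └─ A *
   ├─ G
   │  ├─ A
   │  │  └─ A
   │  │     └─ A
   │  │        └─ C *
   │  │           └─ T *
   │  ├─ C
   │  │  └─ G
   │  │     └─ G
   │  │        └─ T
   │  │           ├─ A *
   │  │           └─ T *
   │  └─ T
   │     └─ A
   │        ├─ C
   │        │  └─ T
   │        │     └─ C *
   │        ├─ G
   │        │  └─ C *
   │        │     └─ A
   │        │        └─ T *
   │        └─ T
   │           └─ A *
   └─ T
      └─ A *
Counting every labelled node above: 36.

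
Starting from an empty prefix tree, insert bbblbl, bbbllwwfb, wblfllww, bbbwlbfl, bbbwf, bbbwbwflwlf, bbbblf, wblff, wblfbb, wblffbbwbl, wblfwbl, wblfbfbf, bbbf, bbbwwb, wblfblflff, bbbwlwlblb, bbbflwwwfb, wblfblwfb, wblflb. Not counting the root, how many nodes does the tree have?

72

Insert word by word; a character creates a node only if that edge doesn't already exist:
  "bbblbl" → 6 new (b, b, b, l, b, l)
  "bbbllwwfb" → prefix "bbbl" already present; 5 new (l, w, w, f, b)
  "wblfllww" → 8 new (w, b, l, f, l, l, w, w)
  "bbbwlbfl" → prefix "bbb" already present; 5 new (w, l, b, f, l)
  "bbbwf" → prefix "bbbw" already present; 1 new (f)
  "bbbwbwflwlf" → prefix "bbbw" already present; 7 new (b, w, f, l, w, l, f)
  "bbbblf" → prefix "bbb" already present; 3 new (b, l, f)
  "wblff" → prefix "wblf" already present; 1 new (f)
  "wblfbb" → prefix "wblf" already present; 2 new (b, b)
  "wblffbbwbl" → prefix "wblff" already present; 5 new (b, b, w, b, l)
  "wblfwbl" → prefix "wblf" already present; 3 new (w, b, l)
  "wblfbfbf" → prefix "wblfb" already present; 3 new (f, b, f)
  "bbbf" → prefix "bbb" already present; 1 new (f)
  "bbbwwb" → prefix "bbbw" already present; 2 new (w, b)
  "wblfblflff" → prefix "wblfb" already present; 5 new (l, f, l, f, f)
  "bbbwlwlblb" → prefix "bbbwl" already present; 5 new (w, l, b, l, b)
  "bbbflwwwfb" → prefix "bbbf" already present; 6 new (l, w, w, w, f, b)
  "wblfblwfb" → prefix "wblfbl" already present; 3 new (w, f, b)
  "wblflb" → prefix "wblfl" already present; 1 new (b)
Total nodes = 6 + 5 + 8 + 5 + 1 + 7 + 3 + 1 + 2 + 5 + 3 + 3 + 1 + 2 + 5 + 5 + 6 + 3 + 1 = 72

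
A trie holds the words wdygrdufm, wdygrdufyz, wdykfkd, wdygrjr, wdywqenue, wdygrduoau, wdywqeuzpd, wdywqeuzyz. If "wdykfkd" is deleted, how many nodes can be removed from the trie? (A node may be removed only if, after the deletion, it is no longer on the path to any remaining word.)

4

A node on "wdykfkd"'s path can go only if nothing else ends at it or branches off below it.
The suffix "kfkd" (4 nodes) is used only by "wdykfkd"; the node for "wdy" still has the child "g", so pruning stops there.
Nodes removed: 4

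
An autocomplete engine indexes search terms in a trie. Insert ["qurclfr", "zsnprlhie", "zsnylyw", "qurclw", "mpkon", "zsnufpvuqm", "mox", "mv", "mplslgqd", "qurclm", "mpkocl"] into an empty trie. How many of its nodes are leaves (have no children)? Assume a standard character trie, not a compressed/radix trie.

A leaf is a node with no children — equivalently, the end of a word that is not a proper prefix of any other stored word.
Those words: "mox", "mpkocl", "mpkon", "mplslgqd", "mv", "qurclfr", "qurclm", "qurclw", "zsnprlhie", "zsnufpvuqm", "zsnylyw"
Leaf count: 11

11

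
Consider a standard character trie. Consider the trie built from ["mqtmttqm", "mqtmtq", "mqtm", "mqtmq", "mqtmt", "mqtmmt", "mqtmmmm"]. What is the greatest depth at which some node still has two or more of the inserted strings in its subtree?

5

Look for the deepest trie node that still has at least two words in its subtree.
e.g. "mqtmmmm" and "mqtmmt" share the prefix "mqtmm" of length 5; no pair shares a longer one.
Longest shared-prefix length: 5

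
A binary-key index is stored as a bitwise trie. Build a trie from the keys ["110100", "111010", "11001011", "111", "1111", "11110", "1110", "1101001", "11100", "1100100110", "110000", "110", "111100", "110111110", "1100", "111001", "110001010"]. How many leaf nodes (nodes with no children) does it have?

9

A leaf is a node with no children — equivalently, the end of a word that is not a proper prefix of any other stored word.
Those words: "110000", "110001010", "1100100110", "11001011", "1101001", "110111110", "111001", "111010", "111100"
Leaf count: 9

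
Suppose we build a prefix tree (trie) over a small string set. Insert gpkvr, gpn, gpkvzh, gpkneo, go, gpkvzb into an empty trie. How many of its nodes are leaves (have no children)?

6

A leaf is a node with no children — equivalently, the end of a word that is not a proper prefix of any other stored word.
Those words: "go", "gpkneo", "gpkvr", "gpkvzb", "gpkvzh", "gpn"
Leaf count: 6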